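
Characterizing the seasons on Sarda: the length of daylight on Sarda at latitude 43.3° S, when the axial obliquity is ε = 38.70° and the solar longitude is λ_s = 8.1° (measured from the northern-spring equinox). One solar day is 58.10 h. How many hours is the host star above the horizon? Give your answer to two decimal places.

27.51 h

Solar declination: sin δ = sin ε · sin λ_s = sin 38.70° × sin 8.1° = 0.08810, so δ = +5.054°.
cos H₀ = −tan φ · tan δ = −tan(-43.3°) × tan(+5.054°) = 0.0833, so H₀ = 1.4874 rad = 85.22°.
Daylight = 2H₀/(2π) × 58.10 h = (1.4874/π) × 58.10 = 27.51 h.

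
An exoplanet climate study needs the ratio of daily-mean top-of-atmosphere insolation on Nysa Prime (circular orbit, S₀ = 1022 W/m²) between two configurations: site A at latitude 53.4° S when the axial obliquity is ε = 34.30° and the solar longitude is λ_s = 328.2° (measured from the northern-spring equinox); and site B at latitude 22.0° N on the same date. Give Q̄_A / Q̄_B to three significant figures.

— Configuration A (φ=-53.4°):
Solar declination: sin δ = sin ε · sin λ_s = sin 34.30° × sin 328.2° = -0.29695, so δ = -17.275°.
cos H₀ = −tan(-53.4°) tan(-17.275°) = -0.4187, H₀ = 2.0028 rad.
Bracket: H₀ sin φ sin δ + cos φ cos δ sin H₀ = 2.0028×-0.80282×-0.29695 + 0.59622×0.95489×0.90811 = 0.477462 + 0.517009 = 0.994471.
Q̄ = (S₀/π) × [bracket] = (1022/π) × 0.994471 = 323.51 W/m².
— Configuration B (φ=+22.0°):
cos H₀ = −tan(+22.0°) tan(-17.275°) = 0.1256, H₀ = 1.4448 rad.
Bracket: H₀ sin φ sin δ + cos φ cos δ sin H₀ = 1.4448×0.37461×-0.29695 + 0.92718×0.95489×0.99208 = -0.160720 + 0.878343 = 0.717623.
Q̄ = (S₀/π) × [bracket] = (1022/π) × 0.717623 = 233.45 W/m².
Ratio Q̄_A / Q̄_B = 323.51 / 233.45 = 1.386.

Q̄_A / Q̄_B ≈ 1.39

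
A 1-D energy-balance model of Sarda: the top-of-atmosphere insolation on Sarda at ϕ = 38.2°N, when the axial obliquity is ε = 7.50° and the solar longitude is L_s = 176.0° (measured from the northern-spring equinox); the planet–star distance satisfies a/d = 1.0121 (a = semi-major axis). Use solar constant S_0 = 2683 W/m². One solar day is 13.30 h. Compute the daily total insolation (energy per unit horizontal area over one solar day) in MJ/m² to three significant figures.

33.3 MJ/m²

Solar declination: sin δ = sin ε · sin L_s = sin 7.50° × sin 176.0° = 0.00911, so δ = +0.522°.
cos h₀ = −tan(+38.2°) tan(+0.522°) = -0.0072, h₀ = 1.5780 rad.
Bracket: h₀ sin ϕ sin δ + cos ϕ cos δ sin h₀ = 1.5780×0.61841×0.00911 + 0.78586×0.99996×0.99997 = 0.008890 + 0.785805 = 0.794695.
Inverse-square distance factor (a/d)² = 1.0121² = 1.024346.
Q̄ = (S_0/π) × 1.024346 × [bracket] = (2683/π) × 1.024346 × 0.794695 = 695.21 W/m².
Daily total = Q̄ × 13.30 h × 3600 s/h = 695.21 × 13.30 × 3600 / 10⁶ = 33.29 MJ/m².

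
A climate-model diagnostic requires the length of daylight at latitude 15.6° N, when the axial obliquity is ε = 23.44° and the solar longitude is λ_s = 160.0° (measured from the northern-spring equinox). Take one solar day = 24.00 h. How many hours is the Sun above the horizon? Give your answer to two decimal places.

12.29 h

Solar declination: sin δ = sin ε · sin λ_s = sin 23.44° × sin 160.0° = 0.13605, so δ = +7.819°.
cos H₀ = −tan φ · tan δ = −tan(+15.6°) × tan(+7.819°) = -0.0383, so H₀ = 1.6091 rad = 92.20°.
Daylight = 2H₀/(2π) × 24.00 h = (1.6091/π) × 24.00 = 12.29 h.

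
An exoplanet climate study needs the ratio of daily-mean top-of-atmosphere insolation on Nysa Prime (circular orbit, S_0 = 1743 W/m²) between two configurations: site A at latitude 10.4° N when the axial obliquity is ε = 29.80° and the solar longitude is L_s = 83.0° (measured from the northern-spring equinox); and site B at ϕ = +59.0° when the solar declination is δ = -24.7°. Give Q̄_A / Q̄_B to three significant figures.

— Configuration A (ϕ=+10.4°):
Solar declination: sin δ = sin ε · sin L_s = sin 29.80° × sin 83.0° = 0.49327, so δ = +29.556°.
cos h₀ = −tan(+10.4°) tan(+29.556°) = -0.1041, h₀ = 1.6751 rad.
Bracket: h₀ sin ϕ sin δ + cos ϕ cos δ sin h₀ = 1.6751×0.18052×0.49327 + 0.98357×0.86988×0.99457 = 0.149159 + 0.850942 = 1.000101.
Q̄ = (S_0/π) × [bracket] = (1743/π) × 1.000101 = 554.87 W/m².
— Configuration B (ϕ=+59.0°):
cos h₀ = −tan(+59.0°) tan(-24.700°) = 0.7655, h₀ = 0.6990 rad.
Bracket: h₀ sin ϕ sin δ + cos ϕ cos δ sin h₀ = 0.6990×0.85717×-0.41787 + 0.51504×0.90851×0.64346 = -0.250372 + 0.301087 = 0.050715.
Q̄ = (S_0/π) × [bracket] = (1743/π) × 0.050715 = 28.137 W/m².
Ratio Q̄_A / Q̄_B = 554.87 / 28.137 = 19.72.

Q̄_A / Q̄_B ≈ 19.7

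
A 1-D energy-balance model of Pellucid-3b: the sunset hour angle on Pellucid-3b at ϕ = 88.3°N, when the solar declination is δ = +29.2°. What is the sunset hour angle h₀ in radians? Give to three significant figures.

h₀ = 3.14 rad

Sunrise equation: cos h₀ = −tan ϕ · tan δ = -18.8307 ≤ −1, so the host star never sets (polar day) and h₀ = π.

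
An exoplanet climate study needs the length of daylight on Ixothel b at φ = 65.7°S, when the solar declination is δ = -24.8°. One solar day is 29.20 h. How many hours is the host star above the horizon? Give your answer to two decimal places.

Sunrise equation: cos H₀ = −tan φ · tan δ = -1.0234 ≤ −1, so the host star never sets (polar day) and H₀ = π.
Daylight = 2H₀/(2π) × 29.20 h = (3.1416/π) × 29.20 = 29.20 h.

29.20 h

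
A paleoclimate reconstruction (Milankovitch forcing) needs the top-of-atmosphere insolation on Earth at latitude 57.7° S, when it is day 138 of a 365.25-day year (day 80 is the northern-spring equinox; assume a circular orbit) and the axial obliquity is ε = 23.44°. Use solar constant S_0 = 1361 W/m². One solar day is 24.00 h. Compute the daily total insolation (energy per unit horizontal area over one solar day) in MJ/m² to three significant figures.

Solar longitude: L_s = 360° × (138 − 80)/365.25 = 57.166°.
sin δ = sin 23.44° × sin 57.166° = 0.33424, so δ = +19.526°.
cos h₀ = −tan(-57.7°) tan(+19.526°) = 0.5610, h₀ = 0.9752 rad.
Bracket: h₀ sin ϕ sin δ + cos ϕ cos δ sin h₀ = 0.9752×-0.84526×0.33424 + 0.53435×0.94249×0.82783 = -0.275513 + 0.416911 = 0.141398.
Q̄ = (S_0/π) × [bracket] = (1361/π) × 0.141398 = 61.256 W/m².
Daily total = Q̄ × 24.00 h × 3600 s/h = 61.256 × 24.00 × 3600 / 10⁶ = 5.293 MJ/m².

5.29 MJ/m²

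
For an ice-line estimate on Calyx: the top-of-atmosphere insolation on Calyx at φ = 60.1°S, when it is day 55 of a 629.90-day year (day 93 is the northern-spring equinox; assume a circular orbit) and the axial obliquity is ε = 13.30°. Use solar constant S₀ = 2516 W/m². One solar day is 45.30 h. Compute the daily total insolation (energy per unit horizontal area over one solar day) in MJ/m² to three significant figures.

80.7 MJ/m²

Solar longitude: λ_s = 360° × (55 − 93)/629.90 = -21.718°, i.e. -21.718° + 360° = 338.282°.
sin δ = sin 13.30° × sin 338.282° = -0.08513, so δ = -4.883°.
cos H₀ = −tan(-60.1°) tan(-4.883°) = -0.1486, H₀ = 1.7199 rad.
Bracket: H₀ sin φ sin δ + cos φ cos δ sin H₀ = 1.7199×-0.86690×-0.08513 + 0.49849×0.99637×0.98890 = 0.126927 + 0.491167 = 0.618094.
Q̄ = (S₀/π) × [bracket] = (2516/π) × 0.618094 = 495.01 W/m².
Daily total = Q̄ × 45.30 h × 3600 s/h = 495.01 × 45.30 × 3600 / 10⁶ = 80.73 MJ/m².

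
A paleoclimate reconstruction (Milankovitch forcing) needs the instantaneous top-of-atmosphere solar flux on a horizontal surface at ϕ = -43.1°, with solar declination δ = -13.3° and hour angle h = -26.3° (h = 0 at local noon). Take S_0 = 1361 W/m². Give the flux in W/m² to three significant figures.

1.08e+03 W/m²

cos θ_z = sin ϕ sin δ + cos ϕ cos δ cos h = 0.157187 + 0.637024 = 0.794211.
Flux = S_0 · cos θ_z = 1361 × 0.794211 = 1081 W/m².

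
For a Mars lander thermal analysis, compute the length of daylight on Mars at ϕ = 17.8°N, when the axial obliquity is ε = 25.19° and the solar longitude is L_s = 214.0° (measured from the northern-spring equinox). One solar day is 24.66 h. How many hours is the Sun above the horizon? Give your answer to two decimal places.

11.71 h

Solar declination: sin δ = sin ε · sin L_s = sin 25.19° × sin 214.0° = -0.23800, so δ = -13.769°.
cos h₀ = −tan ϕ · tan δ = −tan(+17.8°) × tan(-13.769°) = 0.0787, so h₀ = 1.4920 rad = 85.49°.
Daylight = 2h₀/(2π) × 24.66 h = (1.4920/π) × 24.66 = 11.71 h.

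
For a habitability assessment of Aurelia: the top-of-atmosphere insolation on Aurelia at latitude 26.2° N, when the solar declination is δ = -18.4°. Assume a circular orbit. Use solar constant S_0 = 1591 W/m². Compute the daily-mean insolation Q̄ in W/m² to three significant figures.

Q̄ ≈ 326 W/m²

cos h₀ = −tan(+26.2°) tan(-18.400°) = 0.1637, h₀ = 1.4064 rad.
Bracket: h₀ sin ϕ sin δ + cos ϕ cos δ sin h₀ = 1.4064×0.44151×-0.31565 + 0.89726×0.94888×0.98651 = -0.196000 + 0.839907 = 0.643907.
Q̄ = (S_0/π) × [bracket] = (1591/π) × 0.643907 = 326.1 W/m².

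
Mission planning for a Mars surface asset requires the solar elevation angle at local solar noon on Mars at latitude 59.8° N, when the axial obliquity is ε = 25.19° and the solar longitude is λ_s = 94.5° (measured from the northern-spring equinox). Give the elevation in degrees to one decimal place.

55.3°

Solar declination: sin δ = sin ε · sin λ_s = sin 25.19° × sin 94.5° = 0.42431, so δ = +25.107°.
At local noon the hour angle is zero, so the zenith angle equals |φ − δ| = |+59.8° − (+25.107°)| = 34.693°.
Elevation = 90° − 34.693° = 55.3°.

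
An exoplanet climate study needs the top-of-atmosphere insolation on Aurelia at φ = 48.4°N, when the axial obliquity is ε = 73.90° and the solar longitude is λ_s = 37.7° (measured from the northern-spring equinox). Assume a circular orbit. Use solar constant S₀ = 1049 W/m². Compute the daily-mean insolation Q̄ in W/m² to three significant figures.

Solar declination: sin δ = sin ε · sin λ_s = sin 73.90° × sin 37.7° = 0.58754, so δ = +35.983°.
cos H₀ = −tan(+48.4°) tan(+35.983°) = -0.8178, H₀ = 2.5284 rad.
Bracket: H₀ sin φ sin δ + cos φ cos δ sin H₀ = 2.5284×0.74780×0.58754 + 0.66393×0.80919×0.57549 = 1.110884 + 0.309179 = 1.420063.
Q̄ = (S₀/π) × [bracket] = (1049/π) × 1.420063 = 474.2 W/m².

Q̄ ≈ 474 W/m²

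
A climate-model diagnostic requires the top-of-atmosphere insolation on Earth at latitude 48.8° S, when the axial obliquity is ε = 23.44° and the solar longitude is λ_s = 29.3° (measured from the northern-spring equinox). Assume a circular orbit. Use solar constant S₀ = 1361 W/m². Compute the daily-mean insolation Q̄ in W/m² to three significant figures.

Solar declination: sin δ = sin ε · sin λ_s = sin 23.44° × sin 29.3° = 0.19467, so δ = +11.225°.
cos H₀ = −tan(-48.8°) tan(+11.225°) = 0.2267, H₀ = 1.3421 rad.
Bracket: H₀ sin φ sin δ + cos φ cos δ sin H₀ = 1.3421×-0.75241×0.19467 + 0.65869×0.98087×0.97396 = -0.196580 + 0.629265 = 0.432685.
Q̄ = (S₀/π) × [bracket] = (1361/π) × 0.432685 = 187.4 W/m².

Q̄ ≈ 187 W/m²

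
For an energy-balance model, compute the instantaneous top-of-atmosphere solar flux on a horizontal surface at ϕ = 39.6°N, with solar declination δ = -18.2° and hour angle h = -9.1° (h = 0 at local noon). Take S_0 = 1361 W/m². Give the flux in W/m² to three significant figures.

cos θ_z = sin ϕ sin δ + cos ϕ cos δ cos h = -0.199090 + 0.722753 = 0.523663.
Flux = S_0 · cos θ_z = 1361 × 0.523663 = 712.7 W/m².

713 W/m²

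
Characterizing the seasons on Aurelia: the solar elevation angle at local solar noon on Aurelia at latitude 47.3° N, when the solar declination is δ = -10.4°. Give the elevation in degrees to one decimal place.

32.3°

At local noon the hour angle is zero, so the zenith angle equals |φ − δ| = |+47.3° − (-10.400°)| = 57.700°.
Elevation = 90° − 57.700° = 32.3°.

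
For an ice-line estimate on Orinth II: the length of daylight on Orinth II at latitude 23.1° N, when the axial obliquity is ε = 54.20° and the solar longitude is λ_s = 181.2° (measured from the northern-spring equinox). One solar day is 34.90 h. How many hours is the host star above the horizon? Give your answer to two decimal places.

Solar declination: sin δ = sin ε · sin λ_s = sin 54.20° × sin 181.2° = -0.01699, so δ = -0.973°.
cos H₀ = −tan φ · tan δ = −tan(+23.1°) × tan(-0.973°) = 0.0072, so H₀ = 1.5636 rad = 89.58°.
Daylight = 2H₀/(2π) × 34.90 h = (1.5636/π) × 34.90 = 17.37 h.

17.37 h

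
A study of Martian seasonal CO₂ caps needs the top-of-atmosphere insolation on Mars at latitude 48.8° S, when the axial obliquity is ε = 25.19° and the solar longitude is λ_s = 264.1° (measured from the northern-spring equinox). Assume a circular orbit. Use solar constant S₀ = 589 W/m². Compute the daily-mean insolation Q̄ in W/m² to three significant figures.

Q̄ ≈ 222 W/m²

Solar declination: sin δ = sin ε · sin λ_s = sin 25.19° × sin 264.1° = -0.42337, so δ = -25.047°.
cos H₀ = −tan(-48.8°) tan(-25.047°) = -0.5338, H₀ = 2.1339 rad.
Bracket: H₀ sin φ sin δ + cos φ cos δ sin H₀ = 2.1339×-0.75241×-0.42337 + 0.65869×0.90596×0.84561 = 0.679749 + 0.504615 = 1.184364.
Q̄ = (S₀/π) × [bracket] = (589/π) × 1.184364 = 222.0 W/m².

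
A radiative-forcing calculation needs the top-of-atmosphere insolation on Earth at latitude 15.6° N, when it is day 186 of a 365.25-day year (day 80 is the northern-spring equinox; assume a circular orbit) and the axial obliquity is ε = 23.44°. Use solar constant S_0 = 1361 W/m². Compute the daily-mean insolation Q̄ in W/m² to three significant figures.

Q̄ ≈ 458 W/m²

Solar longitude: L_s = 360° × (186 − 80)/365.25 = 104.476°.
sin δ = sin 23.44° × sin 104.476° = 0.38516, so δ = +22.654°.
cos h₀ = −tan(+15.6°) tan(+22.654°) = -0.1165, h₀ = 1.6876 rad.
Bracket: h₀ sin ϕ sin δ + cos ϕ cos δ sin h₀ = 1.6876×0.26892×0.38516 + 0.96316×0.92285×0.99319 = 0.174797 + 0.882799 = 1.057596.
Q̄ = (S_0/π) × [bracket] = (1361/π) × 1.057596 = 458.2 W/m².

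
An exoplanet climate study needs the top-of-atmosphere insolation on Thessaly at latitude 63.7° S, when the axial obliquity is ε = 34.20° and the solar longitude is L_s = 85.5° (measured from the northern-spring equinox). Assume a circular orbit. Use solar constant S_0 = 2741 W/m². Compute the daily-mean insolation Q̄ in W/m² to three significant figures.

Q̄ ≈ 0.00 W/m²

Solar declination: sin δ = sin ε · sin L_s = sin 34.20° × sin 85.5° = 0.56035, so δ = +34.080°.
cos h₀ = −tan(-63.7°) tan(+34.080°) = 1.3689 ≥ 1 ⇒ polar night, h₀ = 0 and Q̄ = 0.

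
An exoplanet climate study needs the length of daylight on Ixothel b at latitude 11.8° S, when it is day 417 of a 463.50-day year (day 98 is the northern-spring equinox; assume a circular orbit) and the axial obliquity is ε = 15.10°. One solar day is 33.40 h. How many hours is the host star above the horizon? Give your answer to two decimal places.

Solar longitude: λ_s = 360° × (417 − 98)/463.50 = 247.767°.
sin δ = sin 15.10° × sin 247.767° = -0.24114, so δ = -13.954°.
cos H₀ = −tan φ · tan δ = −tan(-11.8°) × tan(-13.954°) = -0.0519, so H₀ = 1.6227 rad = 92.98°.
Daylight = 2H₀/(2π) × 33.40 h = (1.6227/π) × 33.40 = 17.25 h.

17.25 h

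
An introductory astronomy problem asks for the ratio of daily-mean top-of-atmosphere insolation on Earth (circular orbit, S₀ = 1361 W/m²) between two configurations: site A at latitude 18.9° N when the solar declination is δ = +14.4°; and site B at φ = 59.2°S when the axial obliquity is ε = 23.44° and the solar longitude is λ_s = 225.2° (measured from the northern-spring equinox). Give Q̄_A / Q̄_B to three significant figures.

— Configuration A (φ=+18.9°):
cos H₀ = −tan(+18.9°) tan(+14.400°) = -0.0879, H₀ = 1.6588 rad.
Bracket: H₀ sin φ sin δ + cos φ cos δ sin H₀ = 1.6588×0.32392×0.24869 + 0.94609×0.96858×0.99613 = 0.133626 + 0.912818 = 1.046444.
Q̄ = (S₀/π) × [bracket] = (1361/π) × 1.046444 = 453.34 W/m².
— Configuration B (φ=-59.2°):
Solar declination: sin δ = sin ε · sin λ_s = sin 23.44° × sin 225.2° = -0.28226, so δ = -16.395°.
cos H₀ = −tan(-59.2°) tan(-16.395°) = -0.4936, H₀ = 2.0870 rad.
Bracket: H₀ sin φ sin δ + cos φ cos δ sin H₀ = 2.0870×-0.85896×-0.28226 + 0.51204×0.95934×0.86971 = 0.505993 + 0.427219 = 0.933212.
Q̄ = (S₀/π) × [bracket] = (1361/π) × 0.933212 = 404.29 W/m².
Ratio Q̄_A / Q̄_B = 453.34 / 404.29 = 1.121.

Q̄_A / Q̄_B ≈ 1.12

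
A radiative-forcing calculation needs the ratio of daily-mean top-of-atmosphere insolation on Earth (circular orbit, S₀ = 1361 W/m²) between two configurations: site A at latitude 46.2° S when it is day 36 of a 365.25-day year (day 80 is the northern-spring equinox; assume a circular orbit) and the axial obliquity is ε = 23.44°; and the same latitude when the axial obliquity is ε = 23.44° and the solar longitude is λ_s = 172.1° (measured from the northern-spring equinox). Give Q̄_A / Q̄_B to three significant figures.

— Configuration A (φ=-46.2°):
Solar longitude: λ_s = 360° × (36 − 80)/365.25 = -43.368°, i.e. -43.368° + 360° = 316.632°.
sin δ = sin 23.44° × sin 316.632° = -0.27315, so δ = -15.852°.
cos H₀ = −tan(-46.2°) tan(-15.852°) = -0.2961, H₀ = 1.8714 rad.
Bracket: H₀ sin φ sin δ + cos φ cos δ sin H₀ = 1.8714×-0.72176×-0.27315 + 0.69214×0.96197×0.95516 = 0.368944 + 0.635963 = 1.004907.
Q̄ = (S₀/π) × [bracket] = (1361/π) × 1.004907 = 435.35 W/m².
— Configuration B (φ=-46.2°):
Solar declination: sin δ = sin ε · sin λ_s = sin 23.44° × sin 172.1° = 0.05467, so δ = +3.134°.
cos H₀ = −tan(-46.2°) tan(+3.134°) = 0.0571, H₀ = 1.5137 rad.
Bracket: H₀ sin φ sin δ + cos φ cos δ sin H₀ = 1.5137×-0.72176×0.05467 + 0.69214×0.99850×0.99837 = -0.059729 + 0.689975 = 0.630246.
Q̄ = (S₀/π) × [bracket] = (1361/π) × 0.630246 = 273.04 W/m².
Ratio Q̄_A / Q̄_B = 435.35 / 273.04 = 1.594.

Q̄_A / Q̄_B ≈ 1.59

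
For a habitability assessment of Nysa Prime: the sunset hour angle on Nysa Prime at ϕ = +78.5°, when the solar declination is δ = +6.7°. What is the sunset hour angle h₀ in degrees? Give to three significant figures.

cos h₀ = −tan ϕ · tan δ = −tan(+78.5°) × tan(+6.700°) = -0.5774, so h₀ = 2.1863 rad = 125.27°.

h₀ = 125°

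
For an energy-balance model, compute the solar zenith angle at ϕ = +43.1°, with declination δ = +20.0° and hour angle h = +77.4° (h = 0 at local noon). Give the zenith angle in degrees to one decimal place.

cos θ_z = sin ϕ sin δ + cos ϕ cos δ cos h = 0.233693 + 0.149674 = 0.383367.
θ_z = arccos(0.383367) = 67.5°.

θ_z = 67.5°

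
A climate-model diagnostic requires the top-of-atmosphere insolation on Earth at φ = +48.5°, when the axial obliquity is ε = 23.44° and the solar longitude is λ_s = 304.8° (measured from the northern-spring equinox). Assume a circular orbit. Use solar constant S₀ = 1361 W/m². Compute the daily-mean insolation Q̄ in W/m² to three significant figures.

Solar declination: sin δ = sin ε · sin λ_s = sin 23.44° × sin 304.8° = -0.32664, so δ = -19.065°.
cos H₀ = −tan(+48.5°) tan(-19.065°) = 0.3906, H₀ = 1.1695 rad.
Bracket: H₀ sin φ sin δ + cos φ cos δ sin H₀ = 1.1695×0.74896×-0.32664 + 0.66262×0.94515×0.92055 = -0.286107 + 0.576518 = 0.290411.
Q̄ = (S₀/π) × [bracket] = (1361/π) × 0.290411 = 125.8 W/m².

Q̄ ≈ 126 W/m²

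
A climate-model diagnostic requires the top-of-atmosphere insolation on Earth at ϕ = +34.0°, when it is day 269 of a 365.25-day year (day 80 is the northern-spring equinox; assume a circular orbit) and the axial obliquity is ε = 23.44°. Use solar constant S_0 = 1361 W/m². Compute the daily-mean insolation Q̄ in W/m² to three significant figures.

Solar longitude: L_s = 360° × (269 − 80)/365.25 = 186.283°.
sin δ = sin 23.44° × sin 186.283° = -0.04354, so δ = -2.495°.
cos h₀ = −tan(+34.0°) tan(-2.495°) = 0.0294, h₀ = 1.5414 rad.
Bracket: h₀ sin ϕ sin δ + cos ϕ cos δ sin h₀ = 1.5414×0.55919×-0.04354 + 0.82904×0.99905×0.99957 = -0.037529 + 0.827896 = 0.790367.
Q̄ = (S_0/π) × [bracket] = (1361/π) × 0.790367 = 342.4 W/m².

Q̄ ≈ 342 W/m²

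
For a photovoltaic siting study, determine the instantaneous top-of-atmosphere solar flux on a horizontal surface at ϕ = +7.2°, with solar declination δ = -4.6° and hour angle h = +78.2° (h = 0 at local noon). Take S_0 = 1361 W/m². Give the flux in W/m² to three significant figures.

262 W/m²

cos θ_z = sin ϕ sin δ + cos ϕ cos δ cos h = -0.010052 + 0.202230 = 0.192178.
Flux = S_0 · cos θ_z = 1361 × 0.192178 = 261.6 W/m².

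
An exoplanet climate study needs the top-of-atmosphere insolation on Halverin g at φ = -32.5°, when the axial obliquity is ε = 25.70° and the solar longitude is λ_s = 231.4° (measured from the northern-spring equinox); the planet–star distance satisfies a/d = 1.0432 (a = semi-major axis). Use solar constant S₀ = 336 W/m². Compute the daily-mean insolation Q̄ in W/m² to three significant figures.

Q̄ ≈ 128 W/m²

Solar declination: sin δ = sin ε · sin λ_s = sin 25.70° × sin 231.4° = -0.33891, so δ = -19.811°.
cos H₀ = −tan(-32.5°) tan(-19.811°) = -0.2295, H₀ = 1.8024 rad.
Bracket: H₀ sin φ sin δ + cos φ cos δ sin H₀ = 1.8024×-0.53730×-0.33891 + 0.84339×0.94082×0.97331 = 0.328210 + 0.772300 = 1.100510.
Inverse-square distance factor (a/d)² = 1.0432² = 1.088266.
Q̄ = (S₀/π) × 1.088266 × [bracket] = (336/π) × 1.088266 × 1.100510 = 128.1 W/m².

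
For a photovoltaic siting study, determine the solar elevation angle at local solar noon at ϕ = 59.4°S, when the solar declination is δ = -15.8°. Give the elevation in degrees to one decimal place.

46.4°

At local noon the hour angle is zero, so the zenith angle equals |ϕ − δ| = |-59.4° − (-15.800°)| = 43.600°.
Elevation = 90° − 43.600° = 46.4°.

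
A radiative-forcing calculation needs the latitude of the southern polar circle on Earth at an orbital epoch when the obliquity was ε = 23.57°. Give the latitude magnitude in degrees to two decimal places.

66.43°

The polar circle is the lowest latitude that experiences at least one full rotation of continuous darkness at the northern-summer solstice; it lies at |φ| = 90° − ε = 90° − 23.57° = 66.43°.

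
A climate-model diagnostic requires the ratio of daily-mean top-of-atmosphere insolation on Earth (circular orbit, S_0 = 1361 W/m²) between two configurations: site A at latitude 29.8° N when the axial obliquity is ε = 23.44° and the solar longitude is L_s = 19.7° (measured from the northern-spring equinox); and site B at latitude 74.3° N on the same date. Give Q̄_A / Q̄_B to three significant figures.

— Configuration A (ϕ=+29.8°):
Solar declination: sin δ = sin ε · sin L_s = sin 23.44° × sin 19.7° = 0.13409, so δ = +7.706°.
cos h₀ = −tan(+29.8°) tan(+7.706°) = -0.0775, h₀ = 1.6484 rad.
Bracket: h₀ sin ϕ sin δ + cos ϕ cos δ sin h₀ = 1.6484×0.49697×0.13409 + 0.86777×0.99097×0.99699 = 0.109847 + 0.857346 = 0.967193.
Q̄ = (S_0/π) × [bracket] = (1361/π) × 0.967193 = 419.01 W/m².
— Configuration B (ϕ=+74.3°):
cos h₀ = −tan(+74.3°) tan(+7.706°) = -0.4814, h₀ = 2.0730 rad.
Bracket: h₀ sin ϕ sin δ + cos ϕ cos δ sin h₀ = 2.0730×0.96269×0.13409 + 0.27060×0.99097×0.87650 = 0.267598 + 0.235039 = 0.502637.
Q̄ = (S_0/π) × [bracket] = (1361/π) × 0.502637 = 217.75 W/m².
Ratio Q̄_A / Q̄_B = 419.01 / 217.75 = 1.924.

Q̄_A / Q̄_B ≈ 1.92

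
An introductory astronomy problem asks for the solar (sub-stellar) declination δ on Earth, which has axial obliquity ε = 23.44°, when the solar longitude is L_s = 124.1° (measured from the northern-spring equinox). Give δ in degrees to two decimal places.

sin δ = sin ε · sin L_s = sin 23.44° × sin 124.1° = 0.329393.
δ = arcsin(0.329393) = +19.23°.

δ = +19.23°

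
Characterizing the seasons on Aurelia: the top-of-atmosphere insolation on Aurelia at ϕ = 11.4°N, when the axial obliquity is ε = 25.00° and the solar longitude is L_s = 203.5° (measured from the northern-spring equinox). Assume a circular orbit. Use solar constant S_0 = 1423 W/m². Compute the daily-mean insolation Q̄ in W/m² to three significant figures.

Q̄ ≈ 414 W/m²

Solar declination: sin δ = sin ε · sin L_s = sin 25.00° × sin 203.5° = -0.16852, so δ = -9.702°.
cos h₀ = −tan(+11.4°) tan(-9.702°) = 0.0345, h₀ = 1.5363 rad.
Bracket: h₀ sin ϕ sin δ + cos ϕ cos δ sin h₀ = 1.5363×0.19766×-0.16852 + 0.98027×0.98570×0.99941 = -0.051174 + 0.965682 = 0.914508.
Q̄ = (S_0/π) × [bracket] = (1423/π) × 0.914508 = 414.2 W/m².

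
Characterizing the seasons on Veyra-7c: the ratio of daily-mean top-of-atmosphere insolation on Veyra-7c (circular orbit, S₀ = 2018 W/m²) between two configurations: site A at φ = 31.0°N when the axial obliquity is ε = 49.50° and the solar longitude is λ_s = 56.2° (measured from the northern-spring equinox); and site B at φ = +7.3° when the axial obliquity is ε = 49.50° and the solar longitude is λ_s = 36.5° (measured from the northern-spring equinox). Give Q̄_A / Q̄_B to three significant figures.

— Configuration A (φ=+31.0°):
Solar declination: sin δ = sin ε · sin λ_s = sin 49.50° × sin 56.2° = 0.63189, so δ = +39.189°.
cos H₀ = −tan(+31.0°) tan(+39.189°) = -0.4899, H₀ = 2.0827 rad.
Bracket: H₀ sin φ sin δ + cos φ cos δ sin H₀ = 2.0827×0.51504×0.63189 + 0.85717×0.77506×0.87180 = 0.677812 + 0.579187 = 1.256999.
Q̄ = (S₀/π) × [bracket] = (2018/π) × 1.256999 = 807.43 W/m².
— Configuration B (φ=+7.3°):
Solar declination: sin δ = sin ε · sin λ_s = sin 49.50° × sin 36.5° = 0.45231, so δ = +26.892°.
cos H₀ = −tan(+7.3°) tan(+26.892°) = -0.0650, H₀ = 1.6358 rad.
Bracket: H₀ sin φ sin δ + cos φ cos δ sin H₀ = 1.6358×0.12706×0.45231 + 0.99189×0.89186×0.99789 = 0.094010 + 0.882760 = 0.976770.
Q̄ = (S₀/π) × [bracket] = (2018/π) × 0.976770 = 627.43 W/m².
Ratio Q̄_A / Q̄_B = 807.43 / 627.43 = 1.287.

Q̄_A / Q̄_B ≈ 1.29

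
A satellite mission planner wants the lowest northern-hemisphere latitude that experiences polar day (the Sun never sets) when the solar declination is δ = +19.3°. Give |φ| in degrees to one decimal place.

Polar day requires cos H₀ = −tan φ tan δ ≤ −1, i.e. tan φ tan δ ≥ 1.
The boundary is |tan φ| · |tan δ| = 1, so |φ| = 90° − |δ| = 90° − 19.3° = 70.7° in the northern hemisphere.

|φ| = 70.7°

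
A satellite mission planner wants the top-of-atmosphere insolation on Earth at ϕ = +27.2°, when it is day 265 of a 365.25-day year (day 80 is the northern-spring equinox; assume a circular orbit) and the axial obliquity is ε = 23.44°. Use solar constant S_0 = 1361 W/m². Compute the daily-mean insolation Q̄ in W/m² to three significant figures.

Solar longitude: L_s = 360° × (265 − 80)/365.25 = 182.341°.
sin δ = sin 23.44° × sin 182.341° = -0.01625, so δ = -0.931°.
cos h₀ = −tan(+27.2°) tan(-0.931°) = 0.0084, h₀ = 1.5624 rad.
Bracket: h₀ sin ϕ sin δ + cos ϕ cos δ sin h₀ = 1.5624×0.45710×-0.01625 + 0.88942×0.99987×0.99997 = -0.011605 + 0.889278 = 0.877673.
Q̄ = (S_0/π) × [bracket] = (1361/π) × 0.877673 = 380.2 W/m².

Q̄ ≈ 380 W/m²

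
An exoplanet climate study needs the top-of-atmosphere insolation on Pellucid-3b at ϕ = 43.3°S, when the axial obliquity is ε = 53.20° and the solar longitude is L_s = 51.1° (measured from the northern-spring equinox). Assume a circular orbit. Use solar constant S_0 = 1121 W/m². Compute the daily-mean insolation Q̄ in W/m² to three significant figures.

Solar declination: sin δ = sin ε · sin L_s = sin 53.20° × sin 51.1° = 0.62316, so δ = +38.548°.
cos h₀ = −tan(-43.3°) tan(+38.548°) = 0.7509, h₀ = 0.7214 rad.
Bracket: h₀ sin ϕ sin δ + cos ϕ cos δ sin h₀ = 0.7214×-0.68582×0.62316 + 0.72777×0.78209×0.66046 = -0.308309 + 0.375922 = 0.067613.
Q̄ = (S_0/π) × [bracket] = (1121/π) × 0.067613 = 24.13 W/m².

Q̄ ≈ 24.1 W/m²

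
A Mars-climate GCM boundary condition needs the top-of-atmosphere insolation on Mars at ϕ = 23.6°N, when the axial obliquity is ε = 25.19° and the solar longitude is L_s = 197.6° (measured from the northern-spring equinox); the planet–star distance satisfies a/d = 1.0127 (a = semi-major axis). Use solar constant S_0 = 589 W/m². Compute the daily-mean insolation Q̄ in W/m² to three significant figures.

Solar declination: sin δ = sin ε · sin L_s = sin 25.19° × sin 197.6° = -0.12870, so δ = -7.394°.
cos h₀ = −tan(+23.6°) tan(-7.394°) = 0.0567, h₀ = 1.5141 rad.
Bracket: h₀ sin ϕ sin δ + cos ϕ cos δ sin h₀ = 1.5141×0.40035×-0.12870 + 0.91636×0.99168×0.99839 = -0.078014 + 0.907273 = 0.829259.
Inverse-square distance factor (a/d)² = 1.0127² = 1.025561.
Q̄ = (S_0/π) × 1.025561 × [bracket] = (589/π) × 1.025561 × 0.829259 = 159.4 W/m².

Q̄ ≈ 159 W/m²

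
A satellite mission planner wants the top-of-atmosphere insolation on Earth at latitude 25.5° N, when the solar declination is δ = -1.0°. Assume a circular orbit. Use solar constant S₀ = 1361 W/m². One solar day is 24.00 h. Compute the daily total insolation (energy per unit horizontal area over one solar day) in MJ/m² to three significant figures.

33.3 MJ/m²

cos H₀ = −tan(+25.5°) tan(-1.000°) = 0.0083, H₀ = 1.5625 rad.
Bracket: H₀ sin φ sin δ + cos φ cos δ sin H₀ = 1.5625×0.43051×-0.01745 + 0.90259×0.99985×0.99997 = -0.011738 + 0.902428 = 0.890690.
Q̄ = (S₀/π) × [bracket] = (1361/π) × 0.890690 = 385.86 W/m².
Daily total = Q̄ × 24.00 h × 3600 s/h = 385.86 × 24.00 × 3600 / 10⁶ = 33.34 MJ/m².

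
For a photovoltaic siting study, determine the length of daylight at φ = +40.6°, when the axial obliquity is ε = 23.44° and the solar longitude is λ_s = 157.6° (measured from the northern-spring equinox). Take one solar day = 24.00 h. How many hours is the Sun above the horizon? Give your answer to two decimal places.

13.01 h

Solar declination: sin δ = sin ε · sin λ_s = sin 23.44° × sin 157.6° = 0.15159, so δ = +8.719°.
cos H₀ = −tan φ · tan δ = −tan(+40.6°) × tan(+8.719°) = -0.1314, so H₀ = 1.7026 rad = 97.55°.
Daylight = 2H₀/(2π) × 24.00 h = (1.7026/π) × 24.00 = 13.01 h.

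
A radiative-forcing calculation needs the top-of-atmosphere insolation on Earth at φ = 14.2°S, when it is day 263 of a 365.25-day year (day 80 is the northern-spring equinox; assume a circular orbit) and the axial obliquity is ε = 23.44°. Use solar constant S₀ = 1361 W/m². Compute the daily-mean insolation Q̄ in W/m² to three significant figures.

Solar longitude: λ_s = 360° × (263 − 80)/365.25 = 180.370°.
sin δ = sin 23.44° × sin 180.370° = -0.00257, so δ = -0.147°.
cos H₀ = −tan(-14.2°) tan(-0.147°) = -0.0006, H₀ = 1.5714 rad.
Bracket: H₀ sin φ sin δ + cos φ cos δ sin H₀ = 1.5714×-0.24531×-0.00257 + 0.96945×1.00000×1.00000 = 0.000991 + 0.969450 = 0.970441.
Q̄ = (S₀/π) × [bracket] = (1361/π) × 0.970441 = 420.4 W/m².

Q̄ ≈ 420 W/m²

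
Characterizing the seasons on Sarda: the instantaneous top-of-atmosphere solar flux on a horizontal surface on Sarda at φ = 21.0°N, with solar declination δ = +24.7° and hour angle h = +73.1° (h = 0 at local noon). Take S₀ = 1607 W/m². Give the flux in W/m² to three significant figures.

cos θ_z = sin φ sin δ + cos φ cos δ cos h = 0.149750 + 0.246564 = 0.396314.
Flux = S₀ · cos θ_z = 1607 × 0.396314 = 636.9 W/m².

637 W/m²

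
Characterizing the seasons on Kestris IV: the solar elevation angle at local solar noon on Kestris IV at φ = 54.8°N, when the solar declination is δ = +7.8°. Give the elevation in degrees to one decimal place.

43.0°

At local noon the hour angle is zero, so the zenith angle equals |φ − δ| = |+54.8° − (+7.800°)| = 47.000°.
Elevation = 90° − 47.000° = 43.0°.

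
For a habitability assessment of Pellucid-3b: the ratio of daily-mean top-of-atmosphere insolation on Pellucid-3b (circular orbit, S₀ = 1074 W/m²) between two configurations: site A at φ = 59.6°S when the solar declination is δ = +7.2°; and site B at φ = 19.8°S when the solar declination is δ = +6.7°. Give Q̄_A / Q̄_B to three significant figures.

Q̄_A / Q̄_B ≈ 0.394

— Configuration A (φ=-59.6°):
cos H₀ = −tan(-59.6°) tan(+7.200°) = 0.2153, H₀ = 1.3538 rad.
Bracket: H₀ sin φ sin δ + cos φ cos δ sin H₀ = 1.3538×-0.86251×0.12533 + 0.50603×0.99211×0.97654 = -0.146344 + 0.490260 = 0.343916.
Q̄ = (S₀/π) × [bracket] = (1074/π) × 0.343916 = 117.57 W/m².
— Configuration B (φ=-19.8°):
cos H₀ = −tan(-19.8°) tan(+6.700°) = 0.0423, H₀ = 1.5285 rad.
Bracket: H₀ sin φ sin δ + cos φ cos δ sin H₀ = 1.5285×-0.33874×0.11667 + 0.94088×0.99317×0.99911 = -0.060408 + 0.933622 = 0.873214.
Q̄ = (S₀/π) × [bracket] = (1074/π) × 0.873214 = 298.52 W/m².
Ratio Q̄_A / Q̄_B = 117.57 / 298.52 = 0.3938.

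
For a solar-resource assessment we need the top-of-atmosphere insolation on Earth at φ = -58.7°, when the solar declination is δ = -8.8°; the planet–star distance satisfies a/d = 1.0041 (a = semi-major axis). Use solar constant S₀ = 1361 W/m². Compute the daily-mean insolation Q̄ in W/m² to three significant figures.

cos H₀ = −tan(-58.7°) tan(-8.800°) = -0.2546, H₀ = 1.8282 rad.
Bracket: H₀ sin φ sin δ + cos φ cos δ sin H₀ = 1.8282×-0.85446×-0.15299 + 0.51952×0.98823×0.96704 = 0.238989 + 0.496483 = 0.735472.
Inverse-square distance factor (a/d)² = 1.0041² = 1.008217.
Q̄ = (S₀/π) × 1.008217 × [bracket] = (1361/π) × 1.008217 × 0.735472 = 321.2 W/m².

Q̄ ≈ 321 W/m²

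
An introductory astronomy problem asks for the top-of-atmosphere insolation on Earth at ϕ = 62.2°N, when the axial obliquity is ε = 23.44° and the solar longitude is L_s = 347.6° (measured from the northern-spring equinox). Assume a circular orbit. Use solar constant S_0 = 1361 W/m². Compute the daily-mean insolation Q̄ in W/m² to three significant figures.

Solar declination: sin δ = sin ε · sin L_s = sin 23.44° × sin 347.6° = -0.08542, so δ = -4.900°.
cos h₀ = −tan(+62.2°) tan(-4.900°) = 0.1626, h₀ = 1.4075 rad.
Bracket: h₀ sin ϕ sin δ + cos ϕ cos δ sin h₀ = 1.4075×0.88458×-0.08542 + 0.46639×0.99635×0.98669 = -0.106352 + 0.458503 = 0.352151.
Q̄ = (S_0/π) × [bracket] = (1361/π) × 0.352151 = 152.6 W/m².

Q̄ ≈ 153 W/m²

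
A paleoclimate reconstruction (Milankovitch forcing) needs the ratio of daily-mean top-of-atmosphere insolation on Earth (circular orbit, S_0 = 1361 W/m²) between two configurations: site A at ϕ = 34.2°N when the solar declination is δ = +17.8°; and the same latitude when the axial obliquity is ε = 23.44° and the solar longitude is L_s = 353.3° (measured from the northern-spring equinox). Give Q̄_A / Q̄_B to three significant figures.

— Configuration A (ϕ=+34.2°):
cos h₀ = −tan(+34.2°) tan(+17.800°) = -0.2182, h₀ = 1.7908 rad.
Bracket: h₀ sin ϕ sin δ + cos ϕ cos δ sin h₀ = 1.7908×0.56208×0.30570 + 0.82708×0.95213×0.97591 = 0.307709 + 0.768517 = 1.076226.
Q̄ = (S_0/π) × [bracket] = (1361/π) × 1.076226 = 466.24 W/m².
— Configuration B (ϕ=+34.2°):
Solar declination: sin δ = sin ε · sin L_s = sin 23.44° × sin 353.3° = -0.04641, so δ = -2.660°.
cos h₀ = −tan(+34.2°) tan(-2.660°) = 0.0316, h₀ = 1.5392 rad.
Bracket: h₀ sin ϕ sin δ + cos ϕ cos δ sin h₀ = 1.5392×0.56208×-0.04641 + 0.82708×0.99892×0.99950 = -0.040152 + 0.825774 = 0.785622.
Q̄ = (S_0/π) × [bracket] = (1361/π) × 0.785622 = 340.35 W/m².
Ratio Q̄_A / Q̄_B = 466.24 / 340.35 = 1.370.

Q̄_A / Q̄_B ≈ 1.37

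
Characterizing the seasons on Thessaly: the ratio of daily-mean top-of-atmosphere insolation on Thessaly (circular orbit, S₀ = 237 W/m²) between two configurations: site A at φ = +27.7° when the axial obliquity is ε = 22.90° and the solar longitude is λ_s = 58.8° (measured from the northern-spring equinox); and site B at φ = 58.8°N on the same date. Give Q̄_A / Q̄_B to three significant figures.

Q̄_A / Q̄_B ≈ 1.07

— Configuration A (φ=+27.7°):
Solar declination: sin δ = sin ε · sin λ_s = sin 22.90° × sin 58.8° = 0.33284, so δ = +19.441°.
cos H₀ = −tan(+27.7°) tan(+19.441°) = -0.1853, H₀ = 1.7572 rad.
Bracket: H₀ sin φ sin δ + cos φ cos δ sin H₀ = 1.7572×0.46484×0.33284 + 0.88539×0.94298×0.98268 = 0.271869 + 0.820445 = 1.092314.
Q̄ = (S₀/π) × [bracket] = (237/π) × 1.092314 = 82.404 W/m².
— Configuration B (φ=+58.8°):
cos H₀ = −tan(+58.8°) tan(+19.441°) = -0.5828, H₀ = 2.1930 rad.
Bracket: H₀ sin φ sin δ + cos φ cos δ sin H₀ = 2.1930×0.85536×0.33284 + 0.51803×0.94298×0.81260 = 0.624343 + 0.396949 = 1.021292.
Q̄ = (S₀/π) × [bracket] = (237/π) × 1.021292 = 77.046 W/m².
Ratio Q̄_A / Q̄_B = 82.404 / 77.046 = 1.070.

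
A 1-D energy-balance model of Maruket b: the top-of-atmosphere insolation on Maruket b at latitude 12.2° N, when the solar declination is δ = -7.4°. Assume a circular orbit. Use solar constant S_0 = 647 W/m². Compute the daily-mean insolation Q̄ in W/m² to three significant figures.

Q̄ ≈ 191 W/m²

cos h₀ = −tan(+12.2°) tan(-7.400°) = 0.0281, h₀ = 1.5427 rad.
Bracket: h₀ sin ϕ sin δ + cos ϕ cos δ sin h₀ = 1.5427×0.21132×-0.12880 + 0.97742×0.99167×0.99961 = -0.041989 + 0.968900 = 0.926911.
Q̄ = (S_0/π) × [bracket] = (647/π) × 0.926911 = 190.9 W/m².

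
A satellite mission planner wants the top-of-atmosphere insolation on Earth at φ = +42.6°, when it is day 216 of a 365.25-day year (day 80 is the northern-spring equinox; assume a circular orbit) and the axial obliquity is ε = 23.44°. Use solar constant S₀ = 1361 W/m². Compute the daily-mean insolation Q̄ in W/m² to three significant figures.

Q̄ ≈ 449 W/m²

Solar longitude: λ_s = 360° × (216 − 80)/365.25 = 134.045°.
sin δ = sin 23.44° × sin 134.045° = 0.28593, so δ = +16.614°.
cos H₀ = −tan(+42.6°) tan(+16.614°) = -0.2744, H₀ = 1.8487 rad.
Bracket: H₀ sin φ sin δ + cos φ cos δ sin H₀ = 1.8487×0.67688×0.28593 + 0.73610×0.95825×0.96162 = 0.357798 + 0.678296 = 1.036094.
Q̄ = (S₀/π) × [bracket] = (1361/π) × 1.036094 = 448.9 W/m².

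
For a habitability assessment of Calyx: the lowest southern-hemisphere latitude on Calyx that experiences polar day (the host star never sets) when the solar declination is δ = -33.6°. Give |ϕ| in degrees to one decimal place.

Polar day requires cos h₀ = −tan ϕ tan δ ≤ −1, i.e. tan ϕ tan δ ≥ 1.
The boundary is |tan ϕ| · |tan δ| = 1, so |ϕ| = 90° − |δ| = 90° − 33.6° = 56.4° in the southern hemisphere.

|ϕ| = 56.4°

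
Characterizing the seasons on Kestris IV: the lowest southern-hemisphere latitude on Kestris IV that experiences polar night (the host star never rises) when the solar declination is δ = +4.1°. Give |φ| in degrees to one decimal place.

Polar night requires cos H₀ = −tan φ tan δ ≥ 1, i.e. tan φ tan δ ≤ −1.
The boundary is |tan φ| · |tan δ| = 1, so |φ| = 90° − |δ| = 90° − 4.1° = 85.9° in the southern hemisphere.

|φ| = 85.9°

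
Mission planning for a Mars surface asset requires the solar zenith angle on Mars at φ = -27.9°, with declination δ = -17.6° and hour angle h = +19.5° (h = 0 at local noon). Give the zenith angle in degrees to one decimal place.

cos θ_z = sin φ sin δ + cos φ cos δ cos h = 0.141488 + 0.794079 = 0.935567.
θ_z = arccos(0.935567) = 20.7°.

θ_z = 20.7°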